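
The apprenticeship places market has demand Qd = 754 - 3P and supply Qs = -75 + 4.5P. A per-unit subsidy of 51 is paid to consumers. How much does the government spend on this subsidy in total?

Pre-subsidy: 754 - 3P = -75 + 4.5P gives P* = 1658/15, Q* = 422.4.
With the rebate, buyers effectively pay Pb = Ps − 51, where Ps is the price sellers receive.
Demand in terms of Ps becomes Qd = 754 − 3(Ps − 51) = 907 - 3Ps. Setting this equal to supply: 907 - 3Ps = -75 + 4.5Ps, so Ps = 1964/15.
Buyers pay Pb = 1964/15 − 51 = 1199/15; Q' = -75 + 4.5·(1964/15) = 514.2.
Government outlay = subsidy × quantity = 51 × 514.2 = 26224.2.

Government cost = 26224.2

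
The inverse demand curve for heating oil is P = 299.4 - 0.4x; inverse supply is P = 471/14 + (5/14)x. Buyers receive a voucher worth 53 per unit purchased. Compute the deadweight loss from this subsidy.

Deadweight loss = 1855

Pre-subsidy: 299.4 - 0.4x = 471/14 + (5/14)x gives x* = 351 and P* = 159.
With the rebate, buyers effectively pay Pb = Ps − 53, where Ps is the price sellers receive.
On the curves, Pb = 299.4 - 0.4x and Ps = 471/14 + (5/14)x; the wedge Ps − Pb = 53 gives 471/14 + (5/14)x − (299.4 - 0.4x) = 53, so x' = 421.
Then Pb = 299.4 − 0.4·421 = 131 and Ps = 471/14 + (5/14)·421 = 184.
The subsidy expands output by 421 − 351 = 70 past the efficient level; on those units the gap between marginal cost and willingness to pay runs from 0 up to 53.
DWL = ½ × 53 × 70 = 1855.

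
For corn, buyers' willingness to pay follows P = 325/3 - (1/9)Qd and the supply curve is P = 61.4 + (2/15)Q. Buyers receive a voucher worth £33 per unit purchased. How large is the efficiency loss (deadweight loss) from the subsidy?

Pre-subsidy: 325/3 - (1/9)Q = 61.4 + (2/15)Q gives Q* = 192 and P* = 87.
With the rebate, buyers effectively pay Pb = Ps − 33, where Ps is the price sellers receive.
On the curves, Pb = 325/3 - (1/9)Q and Ps = 61.4 + (2/15)Q; the wedge Ps − Pb = 33 gives 61.4 + (2/15)Q − (325/3 - (1/9)Q) = 33, so Q' = 327.
Then Pb = 325/3 − (1/9)·327 = 72 and Ps = 61.4 + (2/15)·327 = 105.
The subsidy expands output by 327 − 192 = 135 past the efficient level; on those units the gap between marginal cost and willingness to pay runs from 0 up to 33.
DWL = ½ × 33 × 135 = 2227.5.

Deadweight loss = £2227.5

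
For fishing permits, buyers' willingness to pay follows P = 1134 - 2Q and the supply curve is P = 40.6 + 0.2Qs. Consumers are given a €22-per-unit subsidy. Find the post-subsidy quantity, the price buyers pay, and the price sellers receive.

Q' = 507; buyers pay €120; sellers receive €142

Pre-subsidy: 1134 - 2Q = 40.6 + 0.2Q gives Q* = 497 and P* = 140.
With the rebate, buyers effectively pay Pb = Ps − 22, where Ps is the price sellers receive.
On the curves, Pb = 1134 - 2Q and Ps = 40.6 + 0.2Q; the wedge Ps − Pb = 22 gives 40.6 + 0.2Q − (1134 - 2Q) = 22, so Q' = 507.
Then Pb = 1134 − 2·507 = 120 and Ps = 40.6 + 0.2·507 = 142.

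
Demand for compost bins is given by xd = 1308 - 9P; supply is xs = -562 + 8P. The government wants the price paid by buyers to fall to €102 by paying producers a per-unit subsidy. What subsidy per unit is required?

Required subsidy s = €17 per unit

At a buyer price of 102, quantity demanded is 1308 − 9·102 = 390.
Sellers supply 390 only when they receive Ps with -562 + 8·Ps = 390, i.e. Ps = 119.
s = Ps − Pb = 119 − 102 = 17.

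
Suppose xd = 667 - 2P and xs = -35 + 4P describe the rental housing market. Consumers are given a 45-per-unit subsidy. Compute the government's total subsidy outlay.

Pre-subsidy: 667 - 2P = -35 + 4P gives P* = 117, x* = 433.
With the rebate, buyers effectively pay Pb = Ps − 45, where Ps is the price sellers receive.
Demand in terms of Ps becomes xd = 667 − 2(Ps − 45) = 757 - 2Ps. Setting this equal to supply: 757 - 2Ps = -35 + 4Ps, so Ps = 132.
Buyers pay Pb = 132 − 45 = 87; x' = -35 + 4·132 = 493.
Government outlay = subsidy × quantity = 45 × 493 = 22185.

Government cost = 22185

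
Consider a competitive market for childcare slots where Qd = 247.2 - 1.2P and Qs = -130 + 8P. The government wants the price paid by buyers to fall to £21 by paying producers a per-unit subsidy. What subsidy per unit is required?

At a buyer price of 21, quantity demanded is 247.2 − 1.2·21 = 222.
Sellers supply 222 only when they receive Ps with -130 + 8·Ps = 222, i.e. Ps = 44.
s = Ps − Pb = 44 − 21 = 23.

Required subsidy s = £23 per unit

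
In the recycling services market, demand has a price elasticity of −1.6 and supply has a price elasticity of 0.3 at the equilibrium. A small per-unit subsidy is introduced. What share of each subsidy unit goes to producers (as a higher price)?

For a small subsidy around the equilibrium, the benefit split depends on the relative slopes, which at a point are proportional to the elasticities.
Buyer share = εs/(εs + |εd|) = 0.3/(0.3 + 1.6) = 3/19; seller share = |εd|/(εs + |εd|) = 16/19.
So producers capture 16/19 of the subsidy.

Producer share = 16/19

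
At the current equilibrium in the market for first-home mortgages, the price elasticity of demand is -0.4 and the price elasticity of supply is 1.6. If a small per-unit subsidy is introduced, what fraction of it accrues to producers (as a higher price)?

Producer share = 0.2

For a small subsidy around the equilibrium, the benefit split depends on the relative slopes, which at a point are proportional to the elasticities.
Buyer share = εs/(εs + |εd|) = 1.6/(1.6 + 0.4) = 0.8; seller share = |εd|/(εs + |εd|) = 0.2.
So producers capture 0.2 of the subsidy.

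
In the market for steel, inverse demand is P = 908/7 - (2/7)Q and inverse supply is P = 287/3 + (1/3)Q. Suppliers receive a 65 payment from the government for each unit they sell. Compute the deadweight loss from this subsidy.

Deadweight loss = 3412.5

Pre-subsidy: 908/7 - (2/7)Q = 287/3 + (1/3)Q gives Q* = 55 and P* = 114.
With the subsidy, sellers receive Ps = Pb + 65 for each unit, where Pb is the price buyers pay.
On the curves, Pb = 908/7 - (2/7)Q and Ps = 287/3 + (1/3)Q; the wedge Ps − Pb = 65 gives 287/3 + (1/3)Q − (908/7 - (2/7)Q) = 65, so Q' = 160.
Then Pb = 908/7 − (2/7)·160 = 84 and Ps = 287/3 + (1/3)·160 = 149.
The subsidy expands output by 160 − 55 = 105 past the efficient level; on those units the gap between marginal cost and willingness to pay runs from 0 up to 65.
DWL = ½ × 65 × 105 = 3412.5.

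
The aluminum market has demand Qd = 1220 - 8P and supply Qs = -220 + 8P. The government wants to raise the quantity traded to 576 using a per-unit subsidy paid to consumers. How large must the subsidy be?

Required subsidy s = 19 per unit

At Q = 576, invert demand for the buyer price: Pb = (1220 − 576)/8 = 80.5; invert supply for the seller price: Ps = (576 − (-220))/8 = 99.5.
The subsidy must fill the gap: s = Ps − Pb = 99.5 − 80.5 = 19.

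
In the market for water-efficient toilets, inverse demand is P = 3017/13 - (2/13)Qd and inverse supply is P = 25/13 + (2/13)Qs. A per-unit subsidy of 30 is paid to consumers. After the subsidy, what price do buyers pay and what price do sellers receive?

Buyers pay 102; sellers receive 132

Pre-subsidy: 3017/13 - (2/13)Q = 25/13 + (2/13)Q gives Q* = 748 and P* = 117.
With the rebate, buyers effectively pay Pb = Ps − 30, where Ps is the price sellers receive.
On the curves, Pb = 3017/13 - (2/13)Q and Ps = 25/13 + (2/13)Q; the wedge Ps − Pb = 30 gives 25/13 + (2/13)Q − (3017/13 - (2/13)Q) = 30, so Q' = 845.5.
Then Pb = 3017/13 − (2/13)·845.5 = 102 and Ps = 25/13 + (2/13)·845.5 = 132.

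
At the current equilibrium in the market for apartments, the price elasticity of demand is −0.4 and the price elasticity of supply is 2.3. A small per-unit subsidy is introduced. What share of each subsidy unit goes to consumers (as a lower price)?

Consumer share = 23/27

For a small subsidy around the equilibrium, the benefit split depends on the relative slopes, which at a point are proportional to the elasticities.
Buyer share = εs/(εs + |εd|) = 2.3/(2.3 + 0.4) = 23/27; seller share = |εd|/(εs + |εd|) = 4/27.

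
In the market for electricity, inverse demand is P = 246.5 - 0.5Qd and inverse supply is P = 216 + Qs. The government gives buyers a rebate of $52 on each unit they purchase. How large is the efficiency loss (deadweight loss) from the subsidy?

Deadweight loss = 2704/3

Pre-subsidy: 246.5 - 0.5Q = 216 + Q gives Q* = 61/3 and P* = 709/3.
With the rebate, buyers effectively pay Pb = Ps − 52, where Ps is the price sellers receive.
On the curves, Pb = 246.5 - 0.5Q and Ps = 216 + Q; the wedge Ps − Pb = 52 gives 216 + Q − (246.5 - 0.5Q) = 52, so Q' = 55.
Then Pb = 246.5 − 0.5·55 = 219 and Ps = 216 + 1·55 = 271.
The subsidy expands output by 55 − 61/3 = 104/3 past the efficient level; on those units the gap between marginal cost and willingness to pay runs from 0 up to 52.
DWL = ½ × 52 × 104/3 = 2704/3.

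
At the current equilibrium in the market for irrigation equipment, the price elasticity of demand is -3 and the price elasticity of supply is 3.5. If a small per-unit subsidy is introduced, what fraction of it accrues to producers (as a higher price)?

Producer share = 6/13

For a small subsidy around the equilibrium, the benefit split depends on the relative slopes, which at a point are proportional to the elasticities.
Buyer share = εs/(εs + |εd|) = 3.5/(3.5 + 3) = 7/13; seller share = |εd|/(εs + |εd|) = 6/13.
So producers capture 6/13 of the subsidy.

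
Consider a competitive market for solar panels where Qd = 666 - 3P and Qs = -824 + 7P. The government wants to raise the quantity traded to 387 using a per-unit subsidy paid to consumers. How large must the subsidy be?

At Q = 387, invert demand for the buyer price: Pb = (666 − 387)/3 = 93; invert supply for the seller price: Ps = (387 − (-824))/7 = 173.
The subsidy must fill the gap: s = Ps − Pb = 173 − 93 = 80.

Required subsidy s = 80 per unit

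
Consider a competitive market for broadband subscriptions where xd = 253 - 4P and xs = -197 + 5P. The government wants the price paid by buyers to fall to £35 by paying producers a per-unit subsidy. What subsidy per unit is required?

Required subsidy s = £27 per unit

At a buyer price of 35, quantity demanded is 253 − 4·35 = 113.
Sellers supply 113 only when they receive Ps with -197 + 5·Ps = 113, i.e. Ps = 62.
s = Ps − Pb = 62 − 35 = 27.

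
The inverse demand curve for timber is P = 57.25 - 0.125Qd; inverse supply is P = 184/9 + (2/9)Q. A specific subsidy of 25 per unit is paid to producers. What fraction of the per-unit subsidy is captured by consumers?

Consumer share = 0.36

Pre-subsidy: 57.25 - 0.125Q = 184/9 + (2/9)Q gives Q* = 106 and P* = 44.
With the subsidy, sellers receive Ps = Pb + 25 for each unit, where Pb is the price buyers pay.
On the curves, Pb = 57.25 - 0.125Q and Ps = 184/9 + (2/9)Q; the wedge Ps − Pb = 25 gives 184/9 + (2/9)Q − (57.25 - 0.125Q) = 25, so Q' = 178.
Then Pb = 57.25 − 0.125·178 = 35 and Ps = 184/9 + (2/9)·178 = 60.
Buyers' price falls by P* − Pb = 44 − 35 = 9; sellers' price rises by Ps − P* = 60 − 44 = 16.
So consumers capture 9/25 = 0.36 of each unit of subsidy.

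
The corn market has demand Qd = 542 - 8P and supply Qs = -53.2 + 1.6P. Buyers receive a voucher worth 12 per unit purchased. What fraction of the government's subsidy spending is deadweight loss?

Pre-subsidy: 542 - 8P = -53.2 + 1.6P gives P* = 62, Q* = 46.
With the rebate, buyers effectively pay Pb = Ps − 12, where Ps is the price sellers receive.
Demand in terms of Ps becomes Qd = 542 − 8(Ps − 12) = 638 - 8Ps. Setting this equal to supply: 638 - 8Ps = -53.2 + 1.6Ps, so Ps = 72.
Buyers pay Pb = 72 − 12 = 60; Q' = -53.2 + 1.6·72 = 62.
ΔCS = ½(46 + 62)(62 − 60) = 108; ΔPS = ½(46 + 62)(72 − 62) = 540.
Government spending = 12 × 62 = 744.
DWL = ½ × 12 × (62 − 46) = 96; fraction = 96 / 744 = 4/31.

DWL / government spending = 4/31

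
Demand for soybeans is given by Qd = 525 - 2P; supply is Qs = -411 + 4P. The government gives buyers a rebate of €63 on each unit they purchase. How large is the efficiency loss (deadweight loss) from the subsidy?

Pre-subsidy: 525 - 2P = -411 + 4P gives P* = 156, Q* = 213.
With the rebate, buyers effectively pay Pb = Ps − 63, where Ps is the price sellers receive.
Demand in terms of Ps becomes Qd = 525 − 2(Ps − 63) = 651 - 2Ps. Setting this equal to supply: 651 - 2Ps = -411 + 4Ps, so Ps = 177.
Buyers pay Pb = 177 − 63 = 114; Q' = -411 + 4·177 = 297.
The subsidy expands output by 297 − 213 = 84 past the efficient level; on those units the gap between marginal cost and willingness to pay runs from 0 up to 63.
DWL = ½ × 63 × 84 = 2646.

Deadweight loss = €2646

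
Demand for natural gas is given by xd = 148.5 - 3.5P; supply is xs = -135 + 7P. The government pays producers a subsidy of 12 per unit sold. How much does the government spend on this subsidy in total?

Government cost = 984

Pre-subsidy: 148.5 - 3.5P = -135 + 7P gives P* = 27, x* = 54.
With the subsidy, sellers receive Ps = Pb + 12 for each unit, where Pb is the price buyers pay.
Supply in terms of Pb becomes xs = -135 + 7(Pb + 12) = -51 + 7Pb. Setting this equal to demand: 148.5 - 3.5Pb = -51 + 7Pb, so Pb = 19.
Sellers receive Ps = 19 + 12 = 31; x' = 148.5 − 3.5·19 = 82.
Government outlay = subsidy × quantity = 12 × 82 = 984.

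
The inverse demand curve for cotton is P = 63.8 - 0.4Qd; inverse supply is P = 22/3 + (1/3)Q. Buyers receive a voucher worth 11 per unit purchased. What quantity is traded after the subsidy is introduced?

Q' = 92

Pre-subsidy: 63.8 - 0.4Q = 22/3 + (1/3)Q gives Q* = 77 and P* = 33.
With the rebate, buyers effectively pay Pb = Ps − 11, where Ps is the price sellers receive.
On the curves, Pb = 63.8 - 0.4Q and Ps = 22/3 + (1/3)Q; the wedge Ps − Pb = 11 gives 22/3 + (1/3)Q − (63.8 - 0.4Q) = 11, so Q' = 92.
Then Pb = 63.8 − 0.4·92 = 27 and Ps = 22/3 + (1/3)·92 = 38.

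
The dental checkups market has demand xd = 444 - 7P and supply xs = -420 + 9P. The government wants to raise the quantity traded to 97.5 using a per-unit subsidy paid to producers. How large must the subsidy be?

At x = 97.5, invert demand for the buyer price: Pb = (444 − 97.5)/7 = 49.5; invert supply for the seller price: Ps = (97.5 − (-420))/9 = 57.5.
The subsidy must fill the gap: s = Ps − Pb = 57.5 − 49.5 = 8.

Required subsidy s = 8 per unit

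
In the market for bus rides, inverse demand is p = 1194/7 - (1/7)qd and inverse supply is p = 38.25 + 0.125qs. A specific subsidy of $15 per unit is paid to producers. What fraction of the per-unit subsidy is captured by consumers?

Pre-subsidy: 1194/7 - (1/7)q = 38.25 + 0.125q gives q* = 494 and p* = 100.
With the subsidy, sellers receive ps = pb + 15 for each unit, where pb is the price buyers pay.
On the curves, pb = 1194/7 - (1/7)q and ps = 38.25 + 0.125q; the wedge ps − pb = 15 gives 38.25 + 0.125q − (1194/7 - (1/7)q) = 15, so q' = 550.
Then pb = 1194/7 − (1/7)·550 = 92 and ps = 38.25 + 0.125·550 = 107.
Buyers' price falls by p* − pb = 100 − 92 = 8; sellers' price rises by ps − p* = 107 − 100 = 7.
So consumers capture 8/15 = 8/15 of each unit of subsidy.

Consumer share = 8/15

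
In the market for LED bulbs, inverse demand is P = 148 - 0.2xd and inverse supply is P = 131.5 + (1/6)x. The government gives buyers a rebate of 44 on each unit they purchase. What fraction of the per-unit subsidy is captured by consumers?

Pre-subsidy: 148 - 0.2x = 131.5 + (1/6)x gives x* = 45 and P* = 139.
With the rebate, buyers effectively pay Pb = Ps − 44, where Ps is the price sellers receive.
On the curves, Pb = 148 - 0.2x and Ps = 131.5 + (1/6)x; the wedge Ps − Pb = 44 gives 131.5 + (1/6)x − (148 - 0.2x) = 44, so x' = 165.
Then Pb = 148 − 0.2·165 = 115 and Ps = 131.5 + (1/6)·165 = 159.
Buyers' price falls by P* − Pb = 139 − 115 = 24; sellers' price rises by Ps − P* = 159 − 139 = 20.
So consumers capture 24/44 = 6/11 of each unit of subsidy.

Consumer share = 6/11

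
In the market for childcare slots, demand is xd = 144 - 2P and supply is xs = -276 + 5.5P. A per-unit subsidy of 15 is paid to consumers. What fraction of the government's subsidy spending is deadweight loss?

Pre-subsidy: 144 - 2P = -276 + 5.5P gives P* = 56, x* = 32.
With the rebate, buyers effectively pay Pb = Ps − 15, where Ps is the price sellers receive.
Demand in terms of Ps becomes xd = 144 − 2(Ps − 15) = 174 - 2Ps. Setting this equal to supply: 174 - 2Ps = -276 + 5.5Ps, so Ps = 60.
Buyers pay Pb = 60 − 15 = 45; x' = -276 + 5.5·60 = 54.
ΔCS = ½(32 + 54)(56 − 45) = 473; ΔPS = ½(32 + 54)(60 − 56) = 172.
Government spending = 15 × 54 = 810.
DWL = ½ × 15 × (54 − 32) = 165; fraction = 165 / 810 = 11/54.

DWL / government spending = 11/54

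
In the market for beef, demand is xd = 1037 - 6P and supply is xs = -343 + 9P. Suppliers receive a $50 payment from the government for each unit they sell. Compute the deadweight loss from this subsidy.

Deadweight loss = $4500

Pre-subsidy: 1037 - 6P = -343 + 9P gives P* = 92, x* = 485.
With the subsidy, sellers receive Ps = Pb + 50 for each unit, where Pb is the price buyers pay.
Supply in terms of Pb becomes xs = -343 + 9(Pb + 50) = 107 + 9Pb. Setting this equal to demand: 1037 - 6Pb = 107 + 9Pb, so Pb = 62.
Sellers receive Ps = 62 + 50 = 112; x' = 1037 − 6·62 = 665.
The subsidy expands output by 665 − 485 = 180 past the efficient level; on those units the gap between marginal cost and willingness to pay runs from 0 up to 50.
DWL = ½ × 50 × 180 = 4500.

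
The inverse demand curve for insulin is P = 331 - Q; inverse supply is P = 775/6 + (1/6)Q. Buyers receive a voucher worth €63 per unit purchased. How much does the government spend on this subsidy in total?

Government cost = €14301

Pre-subsidy: 331 - Q = 775/6 + (1/6)Q gives Q* = 173 and P* = 158.
With the rebate, buyers effectively pay Pb = Ps − 63, where Ps is the price sellers receive.
On the curves, Pb = 331 - Q and Ps = 775/6 + (1/6)Q; the wedge Ps − Pb = 63 gives 775/6 + (1/6)Q − (331 - Q) = 63, so Q' = 227.
Then Pb = 331 − 1·227 = 104 and Ps = 775/6 + (1/6)·227 = 167.
Government outlay = subsidy × quantity = 63 × 227 = 14301.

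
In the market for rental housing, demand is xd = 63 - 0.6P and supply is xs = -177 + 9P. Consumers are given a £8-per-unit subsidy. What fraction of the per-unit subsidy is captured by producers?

Pre-subsidy: 63 - 0.6P = -177 + 9P gives P* = 25, x* = 48.
With the rebate, buyers effectively pay Pb = Ps − 8, where Ps is the price sellers receive.
Demand in terms of Ps becomes xd = 63 − 0.6(Ps − 8) = 67.8 - 0.6Ps. Setting this equal to supply: 67.8 - 0.6Ps = -177 + 9Ps, so Ps = 25.5.
Buyers pay Pb = 25.5 − 8 = 17.5; x' = -177 + 9·25.5 = 52.5.
Buyers' price falls by P* − Pb = 25 − 17.5 = 7.5; sellers' price rises by Ps − P* = 25.5 − 25 = 0.5.
So producers capture 0.5/8 = 0.0625 of each unit of subsidy.

Producer share = 0.0625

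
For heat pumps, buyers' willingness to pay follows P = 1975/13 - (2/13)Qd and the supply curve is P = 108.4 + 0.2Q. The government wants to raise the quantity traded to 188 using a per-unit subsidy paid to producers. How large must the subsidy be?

At Q = 188, from the demand curve buyers pay Pb = 1975/13 − (2/13)·188 = 123; from the supply curve sellers need Ps = 108.4 + 0.2·188 = 146.
The subsidy must fill the gap: s = Ps − Pb = 146 − 123 = 23.

Required subsidy s = 23 per unit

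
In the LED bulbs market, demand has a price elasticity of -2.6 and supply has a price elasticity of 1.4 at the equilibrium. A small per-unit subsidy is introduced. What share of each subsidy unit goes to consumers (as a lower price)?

Consumer share = 0.35

For a small subsidy around the equilibrium, the benefit split depends on the relative slopes, which at a point are proportional to the elasticities.
Buyer share = εs/(εs + |εd|) = 1.4/(1.4 + 2.6) = 0.35; seller share = |εd|/(εs + |εd|) = 0.65.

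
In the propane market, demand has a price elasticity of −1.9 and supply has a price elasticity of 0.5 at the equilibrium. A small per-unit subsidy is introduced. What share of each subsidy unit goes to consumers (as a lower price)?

For a small subsidy around the equilibrium, the benefit split depends on the relative slopes, which at a point are proportional to the elasticities.
Buyer share = εs/(εs + |εd|) = 0.5/(0.5 + 1.9) = 5/24; seller share = |εd|/(εs + |εd|) = 19/24.

Consumer share = 5/24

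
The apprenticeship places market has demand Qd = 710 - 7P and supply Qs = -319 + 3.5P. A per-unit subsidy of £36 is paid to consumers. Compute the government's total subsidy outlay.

Government cost = £3888

Pre-subsidy: 710 - 7P = -319 + 3.5P gives P* = 98, Q* = 24.
With the rebate, buyers effectively pay Pb = Ps − 36, where Ps is the price sellers receive.
Demand in terms of Ps becomes Qd = 710 − 7(Ps − 36) = 962 - 7Ps. Setting this equal to supply: 962 - 7Ps = -319 + 3.5Ps, so Ps = 122.
Buyers pay Pb = 122 − 36 = 86; Q' = -319 + 3.5·122 = 108.
Government outlay = subsidy × quantity = 36 × 108 = 3888.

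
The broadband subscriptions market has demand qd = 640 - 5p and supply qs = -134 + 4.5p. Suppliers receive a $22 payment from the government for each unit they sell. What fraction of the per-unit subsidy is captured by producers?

Pre-subsidy: 640 - 5p = -134 + 4.5p gives p* = 1548/19, q* = 4420/19.
With the subsidy, sellers receive ps = pb + 22 for each unit, where pb is the price buyers pay.
Supply in terms of pb becomes qs = -134 + 4.5(pb + 22) = -35 + 4.5pb. Setting this equal to demand: 640 - 5pb = -35 + 4.5pb, so pb = 1350/19.
Sellers receive ps = 1350/19 + 22 = 1768/19; q' = 640 − 5·(1350/19) = 5410/19.
Buyers' price falls by p* − pb = 1548/19 − 1350/19 = 198/19; sellers' price rises by ps − p* = 1768/19 − 1548/19 = 220/19.
So producers capture (220/19)/22 = 10/19 of each unit of subsidy.

Producer share = 10/19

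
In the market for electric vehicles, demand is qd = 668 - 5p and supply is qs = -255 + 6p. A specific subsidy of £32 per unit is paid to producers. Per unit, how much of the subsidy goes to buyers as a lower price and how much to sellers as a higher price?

Buyers gain 192/11 per unit; sellers gain 160/11 per unit

Pre-subsidy: 668 - 5p = -255 + 6p gives p* = 923/11, q* = 2733/11.
With the subsidy, sellers receive ps = pb + 32 for each unit, where pb is the price buyers pay.
Supply in terms of pb becomes qs = -255 + 6(pb + 32) = -63 + 6pb. Setting this equal to demand: 668 - 5pb = -63 + 6pb, so pb = 731/11.
Sellers receive ps = 731/11 + 32 = 1083/11; q' = 668 − 5·(731/11) = 3693/11.
Buyers' price falls by p* − pb = 923/11 − 731/11 = 192/11; sellers' price rises by ps − p* = 1083/11 − 923/11 = 160/11.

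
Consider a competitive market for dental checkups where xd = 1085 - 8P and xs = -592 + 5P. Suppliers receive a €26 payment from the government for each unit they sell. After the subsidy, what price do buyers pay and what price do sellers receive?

Buyers pay €119; sellers receive €145

Pre-subsidy: 1085 - 8P = -592 + 5P gives P* = 129, x* = 53.
With the subsidy, sellers receive Ps = Pb + 26 for each unit, where Pb is the price buyers pay.
Supply in terms of Pb becomes xs = -592 + 5(Pb + 26) = -462 + 5Pb. Setting this equal to demand: 1085 - 8Pb = -462 + 5Pb, so Pb = 119.
Sellers receive Ps = 119 + 26 = 145; x' = 1085 − 8·119 = 133.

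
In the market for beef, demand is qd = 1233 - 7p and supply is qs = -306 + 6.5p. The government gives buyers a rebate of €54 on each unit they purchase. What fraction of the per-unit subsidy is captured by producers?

Producer share = 14/27

Pre-subsidy: 1233 - 7p = -306 + 6.5p gives p* = 114, q* = 435.
With the rebate, buyers effectively pay pb = ps − 54, where ps is the price sellers receive.
Demand in terms of ps becomes qd = 1233 − 7(ps − 54) = 1611 - 7ps. Setting this equal to supply: 1611 - 7ps = -306 + 6.5ps, so ps = 142.
Buyers pay pb = 142 − 54 = 88; q' = -306 + 6.5·142 = 617.
Buyers' price falls by p* − pb = 114 − 88 = 26; sellers' price rises by ps − p* = 142 − 114 = 28.
So producers capture 28/54 = 14/27 of each unit of subsidy.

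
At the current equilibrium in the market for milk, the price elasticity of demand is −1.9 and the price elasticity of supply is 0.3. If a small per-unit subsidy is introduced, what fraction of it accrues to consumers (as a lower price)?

Consumer share = 3/22

For a small subsidy around the equilibrium, the benefit split depends on the relative slopes, which at a point are proportional to the elasticities.
Buyer share = εs/(εs + |εd|) = 0.3/(0.3 + 1.9) = 3/22; seller share = |εd|/(εs + |εd|) = 19/22.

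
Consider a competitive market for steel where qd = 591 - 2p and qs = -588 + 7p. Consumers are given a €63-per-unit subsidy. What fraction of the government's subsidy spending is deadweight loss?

DWL / government spending = 7/61

Pre-subsidy: 591 - 2p = -588 + 7p gives p* = 131, q* = 329.
With the rebate, buyers effectively pay pb = ps − 63, where ps is the price sellers receive.
Demand in terms of ps becomes qd = 591 − 2(ps − 63) = 717 - 2ps. Setting this equal to supply: 717 - 2ps = -588 + 7ps, so ps = 145.
Buyers pay pb = 145 − 63 = 82; q' = -588 + 7·145 = 427.
ΔCS = ½(329 + 427)(131 − 82) = 18522; ΔPS = ½(329 + 427)(145 − 131) = 5292.
Government spending = 63 × 427 = 26901.
DWL = ½ × 63 × (427 − 329) = 3087; fraction = 3087 / 26901 = 7/61.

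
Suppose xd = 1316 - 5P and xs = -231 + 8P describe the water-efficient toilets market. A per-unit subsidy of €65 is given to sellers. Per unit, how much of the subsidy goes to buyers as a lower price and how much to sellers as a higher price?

Buyers gain €40 per unit; sellers gain €25 per unit

Pre-subsidy: 1316 - 5P = -231 + 8P gives P* = 119, x* = 721.
With the subsidy, sellers receive Ps = Pb + 65 for each unit, where Pb is the price buyers pay.
Supply in terms of Pb becomes xs = -231 + 8(Pb + 65) = 289 + 8Pb. Setting this equal to demand: 1316 - 5Pb = 289 + 8Pb, so Pb = 79.
Sellers receive Ps = 79 + 65 = 144; x' = 1316 − 5·79 = 921.
Buyers' price falls by P* − Pb = 119 − 79 = 40; sellers' price rises by Ps − P* = 144 − 119 = 25.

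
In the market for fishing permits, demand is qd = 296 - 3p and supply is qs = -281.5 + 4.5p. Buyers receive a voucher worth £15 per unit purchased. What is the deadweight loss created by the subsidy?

Pre-subsidy: 296 - 3p = -281.5 + 4.5p gives p* = 77, q* = 65.
With the rebate, buyers effectively pay pb = ps − 15, where ps is the price sellers receive.
Demand in terms of ps becomes qd = 296 − 3(ps − 15) = 341 - 3ps. Setting this equal to supply: 341 - 3ps = -281.5 + 4.5ps, so ps = 83.
Buyers pay pb = 83 − 15 = 68; q' = -281.5 + 4.5·83 = 92.
The subsidy expands output by 92 − 65 = 27 past the efficient level; on those units the gap between marginal cost and willingness to pay runs from 0 up to 15.
DWL = ½ × 15 × 27 = 202.5.

Deadweight loss = £202.5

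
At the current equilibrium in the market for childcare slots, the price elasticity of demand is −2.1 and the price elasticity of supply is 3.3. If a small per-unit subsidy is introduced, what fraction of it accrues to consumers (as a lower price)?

Consumer share = 11/18

For a small subsidy around the equilibrium, the benefit split depends on the relative slopes, which at a point are proportional to the elasticities.
Buyer share = εs/(εs + |εd|) = 3.3/(3.3 + 2.1) = 11/18; seller share = |εd|/(εs + |εd|) = 7/18.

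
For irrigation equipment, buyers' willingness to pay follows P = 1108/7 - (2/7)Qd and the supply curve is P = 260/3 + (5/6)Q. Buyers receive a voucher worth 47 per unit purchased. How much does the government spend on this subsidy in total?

Government cost = 4982

Pre-subsidy: 1108/7 - (2/7)Q = 260/3 + (5/6)Q gives Q* = 64 and P* = 140.
With the rebate, buyers effectively pay Pb = Ps − 47, where Ps is the price sellers receive.
On the curves, Pb = 1108/7 - (2/7)Q and Ps = 260/3 + (5/6)Q; the wedge Ps − Pb = 47 gives 260/3 + (5/6)Q − (1108/7 - (2/7)Q) = 47, so Q' = 106.
Then Pb = 1108/7 − (2/7)·106 = 128 and Ps = 260/3 + (5/6)·106 = 175.
Government outlay = subsidy × quantity = 47 × 106 = 4982.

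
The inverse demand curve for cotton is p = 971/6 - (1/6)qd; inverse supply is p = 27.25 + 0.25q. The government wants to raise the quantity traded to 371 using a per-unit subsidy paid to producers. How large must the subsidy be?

Required subsidy s = 20 per unit

At q = 371, from the demand curve buyers pay pb = 971/6 − (1/6)·371 = 100; from the supply curve sellers need ps = 27.25 + 0.25·371 = 120.
The subsidy must fill the gap: s = ps − pb = 120 − 100 = 20.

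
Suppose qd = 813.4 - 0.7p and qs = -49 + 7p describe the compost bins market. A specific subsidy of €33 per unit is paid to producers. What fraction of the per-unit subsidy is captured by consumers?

Consumer share = 10/11

Pre-subsidy: 813.4 - 0.7p = -49 + 7p gives p* = 112, q* = 735.
With the subsidy, sellers receive ps = pb + 33 for each unit, where pb is the price buyers pay.
Supply in terms of pb becomes qs = -49 + 7(pb + 33) = 182 + 7pb. Setting this equal to demand: 813.4 - 0.7pb = 182 + 7pb, so pb = 82.
Sellers receive ps = 82 + 33 = 115; q' = 813.4 − 0.7·82 = 756.
Buyers' price falls by p* − pb = 112 − 82 = 30; sellers' price rises by ps − p* = 115 − 112 = 3.
So consumers capture 30/33 = 10/11 of each unit of subsidy.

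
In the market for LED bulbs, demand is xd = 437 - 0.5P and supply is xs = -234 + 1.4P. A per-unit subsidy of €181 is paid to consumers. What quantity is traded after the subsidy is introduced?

Pre-subsidy: 437 - 0.5P = -234 + 1.4P gives P* = 6710/19, x* = 4948/19.
With the rebate, buyers effectively pay Pb = Ps − 181, where Ps is the price sellers receive.
Demand in terms of Ps becomes xd = 437 − 0.5(Ps − 181) = 527.5 - 0.5Ps. Setting this equal to supply: 527.5 - 0.5Ps = -234 + 1.4Ps, so Ps = 7615/19.
Buyers pay Pb = 7615/19 − 181 = 4176/19; x' = -234 + 1.4·(7615/19) = 6215/19.

x' = 6215/19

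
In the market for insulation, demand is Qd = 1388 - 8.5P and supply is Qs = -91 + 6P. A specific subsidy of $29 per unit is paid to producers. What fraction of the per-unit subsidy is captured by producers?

Producer share = 17/29

Pre-subsidy: 1388 - 8.5P = -91 + 6P gives P* = 102, Q* = 521.
With the subsidy, sellers receive Ps = Pb + 29 for each unit, where Pb is the price buyers pay.
Supply in terms of Pb becomes Qs = -91 + 6(Pb + 29) = 83 + 6Pb. Setting this equal to demand: 1388 - 8.5Pb = 83 + 6Pb, so Pb = 90.
Sellers receive Ps = 90 + 29 = 119; Q' = 1388 − 8.5·90 = 623.
Buyers' price falls by P* − Pb = 102 − 90 = 12; sellers' price rises by Ps − P* = 119 − 102 = 17.
So producers capture 17/29 = 17/29 of each unit of subsidy.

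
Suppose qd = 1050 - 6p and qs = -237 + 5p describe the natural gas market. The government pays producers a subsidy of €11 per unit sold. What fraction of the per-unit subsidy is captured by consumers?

Consumer share = 5/11

Pre-subsidy: 1050 - 6p = -237 + 5p gives p* = 117, q* = 348.
With the subsidy, sellers receive ps = pb + 11 for each unit, where pb is the price buyers pay.
Supply in terms of pb becomes qs = -237 + 5(pb + 11) = -182 + 5pb. Setting this equal to demand: 1050 - 6pb = -182 + 5pb, so pb = 112.
Sellers receive ps = 112 + 11 = 123; q' = 1050 − 6·112 = 378.
Buyers' price falls by p* − pb = 117 − 112 = 5; sellers' price rises by ps − p* = 123 − 117 = 6.
So consumers capture 5/11 = 5/11 of each unit of subsidy.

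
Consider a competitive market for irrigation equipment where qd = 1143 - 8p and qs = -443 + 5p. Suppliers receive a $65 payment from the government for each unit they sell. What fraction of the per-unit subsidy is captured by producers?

Producer share = 8/13

Pre-subsidy: 1143 - 8p = -443 + 5p gives p* = 122, q* = 167.
With the subsidy, sellers receive ps = pb + 65 for each unit, where pb is the price buyers pay.
Supply in terms of pb becomes qs = -443 + 5(pb + 65) = -118 + 5pb. Setting this equal to demand: 1143 - 8pb = -118 + 5pb, so pb = 97.
Sellers receive ps = 97 + 65 = 162; q' = 1143 − 8·97 = 367.
Buyers' price falls by p* − pb = 122 − 97 = 25; sellers' price rises by ps − p* = 162 − 122 = 40.
So producers capture 40/65 = 8/13 of each unit of subsidy.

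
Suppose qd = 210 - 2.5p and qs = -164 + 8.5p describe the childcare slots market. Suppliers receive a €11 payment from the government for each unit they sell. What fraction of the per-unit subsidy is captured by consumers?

Pre-subsidy: 210 - 2.5p = -164 + 8.5p gives p* = 34, q* = 125.
With the subsidy, sellers receive ps = pb + 11 for each unit, where pb is the price buyers pay.
Supply in terms of pb becomes qs = -164 + 8.5(pb + 11) = -70.5 + 8.5pb. Setting this equal to demand: 210 - 2.5pb = -70.5 + 8.5pb, so pb = 25.5.
Sellers receive ps = 25.5 + 11 = 36.5; q' = 210 − 2.5·25.5 = 146.25.
Buyers' price falls by p* − pb = 34 − 25.5 = 8.5; sellers' price rises by ps − p* = 36.5 − 34 = 2.5.
So consumers capture 8.5/11 = 17/22 of each unit of subsidy.

Consumer share = 17/22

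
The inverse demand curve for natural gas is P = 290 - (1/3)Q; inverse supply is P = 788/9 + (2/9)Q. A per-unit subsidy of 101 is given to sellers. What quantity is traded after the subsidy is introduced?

Q' = 546.2

Pre-subsidy: 290 - (1/3)Q = 788/9 + (2/9)Q gives Q* = 364.4 and P* = 2528/15.
With the subsidy, sellers receive Ps = Pb + 101 for each unit, where Pb is the price buyers pay.
On the curves, Pb = 290 - (1/3)Q and Ps = 788/9 + (2/9)Q; the wedge Ps − Pb = 101 gives 788/9 + (2/9)Q − (290 - (1/3)Q) = 101, so Q' = 546.2.
Then Pb = 290 − (1/3)·546.2 = 1619/15 and Ps = 788/9 + (2/9)·546.2 = 3134/15.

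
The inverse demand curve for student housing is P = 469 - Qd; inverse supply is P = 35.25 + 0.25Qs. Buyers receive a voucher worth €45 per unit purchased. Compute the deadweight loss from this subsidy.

Pre-subsidy: 469 - Q = 35.25 + 0.25Q gives Q* = 347 and P* = 122.
With the rebate, buyers effectively pay Pb = Ps − 45, where Ps is the price sellers receive.
On the curves, Pb = 469 - Q and Ps = 35.25 + 0.25Q; the wedge Ps − Pb = 45 gives 35.25 + 0.25Q − (469 - Q) = 45, so Q' = 383.
Then Pb = 469 − 1·383 = 86 and Ps = 35.25 + 0.25·383 = 131.
The subsidy expands output by 383 − 347 = 36 past the efficient level; on those units the gap between marginal cost and willingness to pay runs from 0 up to 45.
DWL = ½ × 45 × 36 = 810.

Deadweight loss = €810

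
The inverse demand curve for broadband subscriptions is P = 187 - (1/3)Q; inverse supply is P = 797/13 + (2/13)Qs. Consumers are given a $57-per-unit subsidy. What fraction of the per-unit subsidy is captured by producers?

Pre-subsidy: 187 - (1/3)Q = 797/13 + (2/13)Q gives Q* = 258 and P* = 101.
With the rebate, buyers effectively pay Pb = Ps − 57, where Ps is the price sellers receive.
On the curves, Pb = 187 - (1/3)Q and Ps = 797/13 + (2/13)Q; the wedge Ps − Pb = 57 gives 797/13 + (2/13)Q − (187 - (1/3)Q) = 57, so Q' = 375.
Then Pb = 187 − (1/3)·375 = 62 and Ps = 797/13 + (2/13)·375 = 119.
Buyers' price falls by P* − Pb = 101 − 62 = 39; sellers' price rises by Ps − P* = 119 − 101 = 18.
So producers capture 18/57 = 6/19 of each unit of subsidy.

Producer share = 6/19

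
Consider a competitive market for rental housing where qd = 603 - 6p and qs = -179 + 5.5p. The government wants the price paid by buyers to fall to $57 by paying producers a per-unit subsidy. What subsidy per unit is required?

Required subsidy s = $23 per unit

At a buyer price of 57, quantity demanded is 603 − 6·57 = 261.
Sellers supply 261 only when they receive ps with -179 + 5.5·ps = 261, i.e. ps = 80.
s = ps − pb = 80 − 57 = 23.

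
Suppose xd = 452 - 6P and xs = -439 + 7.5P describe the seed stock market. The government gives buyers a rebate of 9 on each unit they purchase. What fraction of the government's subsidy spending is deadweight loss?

Pre-subsidy: 452 - 6P = -439 + 7.5P gives P* = 66, x* = 56.
With the rebate, buyers effectively pay Pb = Ps − 9, where Ps is the price sellers receive.
Demand in terms of Ps becomes xd = 452 − 6(Ps − 9) = 506 - 6Ps. Setting this equal to supply: 506 - 6Ps = -439 + 7.5Ps, so Ps = 70.
Buyers pay Pb = 70 − 9 = 61; x' = -439 + 7.5·70 = 86.
ΔCS = ½(56 + 86)(66 − 61) = 355; ΔPS = ½(56 + 86)(70 − 66) = 284.
Government spending = 9 × 86 = 774.
DWL = ½ × 9 × (86 − 56) = 135; fraction = 135 / 774 = 15/86.

DWL / government spending = 15/86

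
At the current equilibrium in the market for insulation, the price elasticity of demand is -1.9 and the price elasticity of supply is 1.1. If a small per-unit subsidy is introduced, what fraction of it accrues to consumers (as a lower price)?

For a small subsidy around the equilibrium, the benefit split depends on the relative slopes, which at a point are proportional to the elasticities.
Buyer share = εs/(εs + |εd|) = 1.1/(1.1 + 1.9) = 11/30; seller share = |εd|/(εs + |εd|) = 19/30.

Consumer share = 11/30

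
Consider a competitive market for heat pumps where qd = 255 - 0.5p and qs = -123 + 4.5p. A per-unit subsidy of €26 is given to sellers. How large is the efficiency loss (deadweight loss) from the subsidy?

Pre-subsidy: 255 - 0.5p = -123 + 4.5p gives p* = 75.6, q* = 217.2.
With the subsidy, sellers receive ps = pb + 26 for each unit, where pb is the price buyers pay.
Supply in terms of pb becomes qs = -123 + 4.5(pb + 26) = -6 + 4.5pb. Setting this equal to demand: 255 - 0.5pb = -6 + 4.5pb, so pb = 52.2.
Sellers receive ps = 52.2 + 26 = 78.2; q' = 255 − 0.5·52.2 = 228.9.
The subsidy expands output by 228.9 − 217.2 = 11.7 past the efficient level; on those units the gap between marginal cost and willingness to pay runs from 0 up to 26.
DWL = ½ × 26 × 11.7 = 152.1.

Deadweight loss = €152.1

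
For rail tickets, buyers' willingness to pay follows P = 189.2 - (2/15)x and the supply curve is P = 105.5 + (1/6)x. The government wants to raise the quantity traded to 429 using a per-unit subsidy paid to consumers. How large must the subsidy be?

At x = 429, from the demand curve buyers pay Pb = 189.2 − (2/15)·429 = 132; from the supply curve sellers need Ps = 105.5 + (1/6)·429 = 177.
The subsidy must fill the gap: s = Ps − Pb = 177 − 132 = 45.

Required subsidy s = 45 per unit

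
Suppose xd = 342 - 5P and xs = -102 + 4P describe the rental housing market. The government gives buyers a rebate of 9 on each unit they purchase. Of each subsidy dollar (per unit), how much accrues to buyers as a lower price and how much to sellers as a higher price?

Buyers gain 4 per unit; sellers gain 5 per unit

Pre-subsidy: 342 - 5P = -102 + 4P gives P* = 148/3, x* = 286/3.
With the rebate, buyers effectively pay Pb = Ps − 9, where Ps is the price sellers receive.
Demand in terms of Ps becomes xd = 342 − 5(Ps − 9) = 387 - 5Ps. Setting this equal to supply: 387 - 5Ps = -102 + 4Ps, so Ps = 163/3.
Buyers pay Pb = 163/3 − 9 = 136/3; x' = -102 + 4·(163/3) = 346/3.
Buyers' price falls by P* − Pb = 148/3 − 136/3 = 4; sellers' price rises by Ps − P* = 163/3 − 148/3 = 5.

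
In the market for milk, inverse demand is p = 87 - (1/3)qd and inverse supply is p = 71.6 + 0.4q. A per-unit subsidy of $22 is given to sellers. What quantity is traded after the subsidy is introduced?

Pre-subsidy: 87 - (1/3)q = 71.6 + 0.4q gives q* = 21 and p* = 80.
With the subsidy, sellers receive ps = pb + 22 for each unit, where pb is the price buyers pay.
On the curves, pb = 87 - (1/3)q and ps = 71.6 + 0.4q; the wedge ps − pb = 22 gives 71.6 + 0.4q − (87 - (1/3)q) = 22, so q' = 51.
Then pb = 87 − (1/3)·51 = 70 and ps = 71.6 + 0.4·51 = 92.

q' = 51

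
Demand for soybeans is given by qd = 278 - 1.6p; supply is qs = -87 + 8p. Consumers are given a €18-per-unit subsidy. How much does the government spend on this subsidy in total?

Pre-subsidy: 278 - 1.6p = -87 + 8p gives p* = 1825/48, q* = 1303/6.
With the rebate, buyers effectively pay pb = ps − 18, where ps is the price sellers receive.
Demand in terms of ps becomes qd = 278 − 1.6(ps − 18) = 306.8 - 1.6ps. Setting this equal to supply: 306.8 - 1.6ps = -87 + 8ps, so ps = 1969/48.
Buyers pay pb = 1969/48 − 18 = 1105/48; q' = -87 + 8·(1969/48) = 1447/6.
Government outlay = subsidy × quantity = 18 × 1447/6 = 4341.

Government cost = €4341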